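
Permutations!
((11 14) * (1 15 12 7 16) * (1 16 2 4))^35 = (16)(1 4 2 7 12 15)(11 14) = ((16)(1 15 12 7 2 4)(11 14))^35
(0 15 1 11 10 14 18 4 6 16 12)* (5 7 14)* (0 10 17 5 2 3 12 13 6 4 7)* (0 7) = (0 15 1 11 17 5 7 14 18)(2 3 12 10)(6 16 13) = [15, 11, 3, 12, 4, 7, 16, 14, 8, 9, 2, 17, 10, 6, 18, 1, 13, 5, 0]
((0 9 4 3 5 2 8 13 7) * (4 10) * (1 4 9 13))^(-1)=(0 7 13)(1 8 2 5 3 4)(9 10)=((0 13 7)(1 4 3 5 2 8)(9 10))^(-1)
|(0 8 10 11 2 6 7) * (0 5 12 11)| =|(0 8 10)(2 6 7 5 12 11)| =6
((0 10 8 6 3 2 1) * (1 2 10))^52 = (10)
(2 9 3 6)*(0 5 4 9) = (0 5 4 9 3 6 2) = [5, 1, 0, 6, 9, 4, 2, 7, 8, 3]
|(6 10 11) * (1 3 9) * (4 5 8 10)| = 6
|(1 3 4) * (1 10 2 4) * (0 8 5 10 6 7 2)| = |(0 8 5 10)(1 3)(2 4 6 7)| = 4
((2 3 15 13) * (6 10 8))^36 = ((2 3 15 13)(6 10 8))^36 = (15)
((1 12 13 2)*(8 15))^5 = ((1 12 13 2)(8 15))^5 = (1 12 13 2)(8 15)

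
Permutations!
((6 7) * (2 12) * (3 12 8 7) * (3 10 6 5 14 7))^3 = (14)(2 12 3 8)(6 10)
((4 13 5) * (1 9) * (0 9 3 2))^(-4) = (0 9 1 3 2)(4 5 13)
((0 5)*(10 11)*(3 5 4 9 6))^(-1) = (0 5 3 6 9 4)(10 11)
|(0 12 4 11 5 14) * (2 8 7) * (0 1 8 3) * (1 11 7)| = 6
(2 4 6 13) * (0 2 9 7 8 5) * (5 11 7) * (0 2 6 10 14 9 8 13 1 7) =(0 6 1 7 13 8 11)(2 4 10 14 9 5) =[6, 7, 4, 3, 10, 2, 1, 13, 11, 5, 14, 0, 12, 8, 9]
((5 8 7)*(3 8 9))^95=(9)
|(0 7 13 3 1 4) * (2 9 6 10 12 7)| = |(0 2 9 6 10 12 7 13 3 1 4)| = 11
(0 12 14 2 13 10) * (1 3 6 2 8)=(0 12 14 8 1 3 6 2 13 10)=[12, 3, 13, 6, 4, 5, 2, 7, 1, 9, 0, 11, 14, 10, 8]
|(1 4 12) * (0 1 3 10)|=6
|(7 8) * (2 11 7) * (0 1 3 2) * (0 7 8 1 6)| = |(0 6)(1 3 2 11 8 7)| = 6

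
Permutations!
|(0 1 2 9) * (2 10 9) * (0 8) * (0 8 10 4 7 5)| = |(0 1 4 7 5)(9 10)| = 10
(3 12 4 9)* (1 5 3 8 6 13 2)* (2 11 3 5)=[0, 2, 1, 12, 9, 5, 13, 7, 6, 8, 10, 3, 4, 11]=(1 2)(3 12 4 9 8 6 13 11)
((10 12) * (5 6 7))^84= (12)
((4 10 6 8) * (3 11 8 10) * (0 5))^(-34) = ((0 5)(3 11 8 4)(6 10))^(-34) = (3 8)(4 11)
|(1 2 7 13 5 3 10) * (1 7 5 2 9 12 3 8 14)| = 11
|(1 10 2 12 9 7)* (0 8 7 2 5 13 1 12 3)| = |(0 8 7 12 9 2 3)(1 10 5 13)| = 28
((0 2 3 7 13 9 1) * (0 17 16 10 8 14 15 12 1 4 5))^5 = ((0 2 3 7 13 9 4 5)(1 17 16 10 8 14 15 12))^5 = (0 9 3 5 13 2 4 7)(1 14 16 12 8 17 15 10)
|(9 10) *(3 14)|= |(3 14)(9 10)|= 2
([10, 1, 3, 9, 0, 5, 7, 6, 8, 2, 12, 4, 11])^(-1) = [4, 1, 9, 2, 11, 5, 7, 6, 8, 3, 0, 12, 10]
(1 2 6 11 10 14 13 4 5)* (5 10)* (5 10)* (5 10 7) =(1 2 6 11 7 5)(4 10 14 13) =[0, 2, 6, 3, 10, 1, 11, 5, 8, 9, 14, 7, 12, 4, 13]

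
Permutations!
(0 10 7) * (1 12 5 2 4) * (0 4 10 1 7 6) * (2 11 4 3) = (0 1 12 5 11 4 7 3 2 10 6) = [1, 12, 10, 2, 7, 11, 0, 3, 8, 9, 6, 4, 5]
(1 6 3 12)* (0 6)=(0 6 3 12 1)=[6, 0, 2, 12, 4, 5, 3, 7, 8, 9, 10, 11, 1]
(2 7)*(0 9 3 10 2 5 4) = (0 9 3 10 2 7 5 4) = [9, 1, 7, 10, 0, 4, 6, 5, 8, 3, 2]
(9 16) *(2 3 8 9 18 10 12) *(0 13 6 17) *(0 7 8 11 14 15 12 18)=(0 13 6 17 7 8 9 16)(2 3 11 14 15 12)(10 18)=[13, 1, 3, 11, 4, 5, 17, 8, 9, 16, 18, 14, 2, 6, 15, 12, 0, 7, 10]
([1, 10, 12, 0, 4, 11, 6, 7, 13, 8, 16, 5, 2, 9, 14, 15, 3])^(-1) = [3, 0, 12, 16, 4, 11, 6, 7, 9, 13, 1, 5, 2, 8, 14, 15, 10]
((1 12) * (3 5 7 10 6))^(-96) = (12)(3 6 10 7 5)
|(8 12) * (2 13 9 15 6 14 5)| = 14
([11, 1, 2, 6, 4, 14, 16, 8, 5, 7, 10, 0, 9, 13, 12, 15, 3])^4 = (3 6 16)(5 7 12)(8 9 14)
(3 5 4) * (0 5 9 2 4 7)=(0 5 7)(2 4 3 9)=[5, 1, 4, 9, 3, 7, 6, 0, 8, 2]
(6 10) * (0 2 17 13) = (0 2 17 13)(6 10) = [2, 1, 17, 3, 4, 5, 10, 7, 8, 9, 6, 11, 12, 0, 14, 15, 16, 13]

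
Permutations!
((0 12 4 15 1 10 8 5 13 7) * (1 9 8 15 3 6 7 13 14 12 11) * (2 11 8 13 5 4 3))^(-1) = (0 7 6 3 12 14 5 13 9 15 10 1 11 2 4 8) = ((0 8 4 2 11 1 10 15 9 13 5 14 12 3 6 7))^(-1)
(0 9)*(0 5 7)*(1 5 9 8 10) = (0 8 10 1 5 7) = [8, 5, 2, 3, 4, 7, 6, 0, 10, 9, 1]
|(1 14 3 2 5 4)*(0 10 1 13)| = |(0 10 1 14 3 2 5 4 13)| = 9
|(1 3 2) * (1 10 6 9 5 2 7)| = 15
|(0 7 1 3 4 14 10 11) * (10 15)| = |(0 7 1 3 4 14 15 10 11)| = 9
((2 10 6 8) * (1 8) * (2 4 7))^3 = (1 7 6 4 10 8 2)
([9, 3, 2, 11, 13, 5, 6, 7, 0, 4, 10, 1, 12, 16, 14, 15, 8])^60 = [0, 1, 2, 3, 4, 5, 6, 7, 8, 9, 10, 11, 12, 13, 14, 15, 16]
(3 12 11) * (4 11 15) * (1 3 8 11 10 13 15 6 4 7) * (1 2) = (1 3 12 6 4 10 13 15 7 2)(8 11) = [0, 3, 1, 12, 10, 5, 4, 2, 11, 9, 13, 8, 6, 15, 14, 7]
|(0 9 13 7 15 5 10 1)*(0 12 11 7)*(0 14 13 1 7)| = 20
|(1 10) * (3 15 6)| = |(1 10)(3 15 6)| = 6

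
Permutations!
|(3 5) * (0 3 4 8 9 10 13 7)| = 9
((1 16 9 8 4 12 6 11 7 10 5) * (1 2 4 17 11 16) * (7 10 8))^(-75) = (2 11 7 6)(4 10 8 16)(5 17 9 12)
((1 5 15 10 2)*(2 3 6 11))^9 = (1 5 15 10 3 6 11 2)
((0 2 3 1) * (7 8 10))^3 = (10)(0 1 3 2)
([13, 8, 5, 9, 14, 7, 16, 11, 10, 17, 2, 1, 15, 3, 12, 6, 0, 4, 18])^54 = (18)(0 16 6 15 12 14 4 17 9 3 13)(1 7 2 8 11 5 10)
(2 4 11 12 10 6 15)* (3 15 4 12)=(2 12 10 6 4 11 3 15)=[0, 1, 12, 15, 11, 5, 4, 7, 8, 9, 6, 3, 10, 13, 14, 2]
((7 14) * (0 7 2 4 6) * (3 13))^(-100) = ((0 7 14 2 4 6)(3 13))^(-100) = (0 14 4)(2 6 7)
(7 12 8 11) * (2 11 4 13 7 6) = (2 11 6)(4 13 7 12 8) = [0, 1, 11, 3, 13, 5, 2, 12, 4, 9, 10, 6, 8, 7]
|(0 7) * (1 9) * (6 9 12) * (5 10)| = 4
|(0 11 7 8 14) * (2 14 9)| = |(0 11 7 8 9 2 14)| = 7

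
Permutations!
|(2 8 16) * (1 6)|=6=|(1 6)(2 8 16)|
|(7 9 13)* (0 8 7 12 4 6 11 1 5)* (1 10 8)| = 9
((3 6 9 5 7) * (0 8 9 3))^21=((0 8 9 5 7)(3 6))^21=(0 8 9 5 7)(3 6)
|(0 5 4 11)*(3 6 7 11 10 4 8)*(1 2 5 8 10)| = |(0 8 3 6 7 11)(1 2 5 10 4)| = 30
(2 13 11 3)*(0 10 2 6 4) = (0 10 2 13 11 3 6 4) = [10, 1, 13, 6, 0, 5, 4, 7, 8, 9, 2, 3, 12, 11]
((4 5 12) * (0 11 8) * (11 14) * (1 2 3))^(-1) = (0 8 11 14)(1 3 2)(4 12 5)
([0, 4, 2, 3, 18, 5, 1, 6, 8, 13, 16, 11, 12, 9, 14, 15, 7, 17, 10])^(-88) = (1 10 6 18 7 4 16)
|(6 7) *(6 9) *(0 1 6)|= |(0 1 6 7 9)|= 5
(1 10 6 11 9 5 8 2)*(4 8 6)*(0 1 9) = [1, 10, 9, 3, 8, 6, 11, 7, 2, 5, 4, 0] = (0 1 10 4 8 2 9 5 6 11)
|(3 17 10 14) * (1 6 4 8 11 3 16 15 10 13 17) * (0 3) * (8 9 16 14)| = |(0 3 1 6 4 9 16 15 10 8 11)(13 17)| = 22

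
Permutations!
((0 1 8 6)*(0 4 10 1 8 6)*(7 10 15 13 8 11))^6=((0 11 7 10 1 6 4 15 13 8))^6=(0 4 7 13 1)(6 11 15 10 8)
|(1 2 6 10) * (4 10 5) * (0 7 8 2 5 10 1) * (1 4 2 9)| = 9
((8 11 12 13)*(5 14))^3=(5 14)(8 13 12 11)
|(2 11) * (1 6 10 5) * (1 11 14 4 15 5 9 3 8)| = |(1 6 10 9 3 8)(2 14 4 15 5 11)| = 6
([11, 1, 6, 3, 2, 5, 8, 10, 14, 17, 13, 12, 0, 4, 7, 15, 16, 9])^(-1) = [12, 1, 4, 3, 13, 5, 2, 14, 6, 17, 7, 0, 11, 10, 8, 15, 16, 9]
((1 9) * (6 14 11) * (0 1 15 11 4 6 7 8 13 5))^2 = ((0 1 9 15 11 7 8 13 5)(4 6 14))^2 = (0 9 11 8 5 1 15 7 13)(4 14 6)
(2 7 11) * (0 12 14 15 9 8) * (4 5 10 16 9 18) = (0 12 14 15 18 4 5 10 16 9 8)(2 7 11) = [12, 1, 7, 3, 5, 10, 6, 11, 0, 8, 16, 2, 14, 13, 15, 18, 9, 17, 4]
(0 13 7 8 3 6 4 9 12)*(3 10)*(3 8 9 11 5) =(0 13 7 9 12)(3 6 4 11 5)(8 10) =[13, 1, 2, 6, 11, 3, 4, 9, 10, 12, 8, 5, 0, 7]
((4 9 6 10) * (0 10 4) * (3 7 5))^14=((0 10)(3 7 5)(4 9 6))^14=(10)(3 5 7)(4 6 9)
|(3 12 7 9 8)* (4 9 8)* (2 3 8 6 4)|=7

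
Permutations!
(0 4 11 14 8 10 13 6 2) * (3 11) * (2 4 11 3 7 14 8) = (0 11 8 10 13 6 4 7 14 2) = [11, 1, 0, 3, 7, 5, 4, 14, 10, 9, 13, 8, 12, 6, 2]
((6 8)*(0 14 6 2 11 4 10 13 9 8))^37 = ((0 14 6)(2 11 4 10 13 9 8))^37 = (0 14 6)(2 4 13 8 11 10 9)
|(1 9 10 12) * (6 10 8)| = |(1 9 8 6 10 12)| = 6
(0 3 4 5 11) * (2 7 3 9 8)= (0 9 8 2 7 3 4 5 11)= [9, 1, 7, 4, 5, 11, 6, 3, 2, 8, 10, 0]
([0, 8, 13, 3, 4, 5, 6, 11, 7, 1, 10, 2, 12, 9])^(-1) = (1 9 13 2 11 7 8)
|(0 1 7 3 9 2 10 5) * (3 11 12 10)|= |(0 1 7 11 12 10 5)(2 3 9)|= 21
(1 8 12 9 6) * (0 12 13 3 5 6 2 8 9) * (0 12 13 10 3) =(0 13)(1 9 2 8 10 3 5 6) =[13, 9, 8, 5, 4, 6, 1, 7, 10, 2, 3, 11, 12, 0]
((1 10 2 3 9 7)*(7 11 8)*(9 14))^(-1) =(1 7 8 11 9 14 3 2 10)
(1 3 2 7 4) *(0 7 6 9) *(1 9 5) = (0 7 4 9)(1 3 2 6 5) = [7, 3, 6, 2, 9, 1, 5, 4, 8, 0]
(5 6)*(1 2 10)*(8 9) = (1 2 10)(5 6)(8 9) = [0, 2, 10, 3, 4, 6, 5, 7, 9, 8, 1]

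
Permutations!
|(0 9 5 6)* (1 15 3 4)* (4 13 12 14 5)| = 11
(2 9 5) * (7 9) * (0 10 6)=(0 10 6)(2 7 9 5)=[10, 1, 7, 3, 4, 2, 0, 9, 8, 5, 6]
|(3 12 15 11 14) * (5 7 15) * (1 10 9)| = 21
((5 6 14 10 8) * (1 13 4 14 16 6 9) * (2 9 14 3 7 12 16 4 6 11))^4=(1 3 11 13 7 2 6 12 9 4 16)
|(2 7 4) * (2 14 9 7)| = 4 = |(4 14 9 7)|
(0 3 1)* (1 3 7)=(0 7 1)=[7, 0, 2, 3, 4, 5, 6, 1]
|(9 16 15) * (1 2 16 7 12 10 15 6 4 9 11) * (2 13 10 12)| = 30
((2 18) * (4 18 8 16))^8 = ((2 8 16 4 18))^8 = (2 4 8 18 16)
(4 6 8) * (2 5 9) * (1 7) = (1 7)(2 5 9)(4 6 8) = [0, 7, 5, 3, 6, 9, 8, 1, 4, 2]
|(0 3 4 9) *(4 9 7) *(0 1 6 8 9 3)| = 4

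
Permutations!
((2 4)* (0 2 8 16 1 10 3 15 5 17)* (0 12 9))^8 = (0 15 8 12 10 2 5 16 9 3 4 17 1)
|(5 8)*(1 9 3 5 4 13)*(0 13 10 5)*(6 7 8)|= 30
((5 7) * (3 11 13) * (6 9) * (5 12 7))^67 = (3 11 13)(6 9)(7 12) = ((3 11 13)(6 9)(7 12))^67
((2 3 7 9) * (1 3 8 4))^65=(1 7 2 4 3 9 8)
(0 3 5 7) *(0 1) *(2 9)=(0 3 5 7 1)(2 9)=[3, 0, 9, 5, 4, 7, 6, 1, 8, 2]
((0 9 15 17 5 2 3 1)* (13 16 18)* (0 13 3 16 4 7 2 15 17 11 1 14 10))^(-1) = (0 10 14 3 18 16 2 7 4 13 1 11 15 5 17 9)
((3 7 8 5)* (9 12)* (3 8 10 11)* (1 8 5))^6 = (12)(3 10)(7 11)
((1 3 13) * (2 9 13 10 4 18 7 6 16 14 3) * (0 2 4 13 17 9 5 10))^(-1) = ((0 2 5 10 13 1 4 18 7 6 16 14 3)(9 17))^(-1) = (0 3 14 16 6 7 18 4 1 13 10 5 2)(9 17)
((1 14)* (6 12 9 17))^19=((1 14)(6 12 9 17))^19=(1 14)(6 17 9 12)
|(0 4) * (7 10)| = |(0 4)(7 10)| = 2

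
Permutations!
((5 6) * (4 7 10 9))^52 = ((4 7 10 9)(5 6))^52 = (10)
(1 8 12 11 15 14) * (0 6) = (0 6)(1 8 12 11 15 14) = [6, 8, 2, 3, 4, 5, 0, 7, 12, 9, 10, 15, 11, 13, 1, 14]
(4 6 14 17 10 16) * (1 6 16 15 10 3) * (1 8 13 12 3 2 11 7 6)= [0, 1, 11, 8, 16, 5, 14, 6, 13, 9, 15, 7, 3, 12, 17, 10, 4, 2]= (2 11 7 6 14 17)(3 8 13 12)(4 16)(10 15)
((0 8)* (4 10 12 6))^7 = (0 8)(4 6 12 10)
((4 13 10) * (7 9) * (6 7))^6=((4 13 10)(6 7 9))^6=(13)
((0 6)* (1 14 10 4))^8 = ((0 6)(1 14 10 4))^8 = (14)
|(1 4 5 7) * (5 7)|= 3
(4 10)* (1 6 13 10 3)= (1 6 13 10 4 3)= [0, 6, 2, 1, 3, 5, 13, 7, 8, 9, 4, 11, 12, 10]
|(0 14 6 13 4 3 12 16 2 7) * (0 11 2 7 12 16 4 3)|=11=|(0 14 6 13 3 16 7 11 2 12 4)|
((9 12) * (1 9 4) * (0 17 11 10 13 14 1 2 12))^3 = ((0 17 11 10 13 14 1 9)(2 12 4))^3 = (0 10 1 17 13 9 11 14)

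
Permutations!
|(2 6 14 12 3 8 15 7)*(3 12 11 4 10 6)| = |(2 3 8 15 7)(4 10 6 14 11)| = 5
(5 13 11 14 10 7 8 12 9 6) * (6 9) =(5 13 11 14 10 7 8 12 6) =[0, 1, 2, 3, 4, 13, 5, 8, 12, 9, 7, 14, 6, 11, 10]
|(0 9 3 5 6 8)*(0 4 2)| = |(0 9 3 5 6 8 4 2)| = 8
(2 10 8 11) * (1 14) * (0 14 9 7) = (0 14 1 9 7)(2 10 8 11) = [14, 9, 10, 3, 4, 5, 6, 0, 11, 7, 8, 2, 12, 13, 1]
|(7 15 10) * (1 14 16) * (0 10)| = |(0 10 7 15)(1 14 16)| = 12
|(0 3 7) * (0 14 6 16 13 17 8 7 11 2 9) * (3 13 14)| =9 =|(0 13 17 8 7 3 11 2 9)(6 16 14)|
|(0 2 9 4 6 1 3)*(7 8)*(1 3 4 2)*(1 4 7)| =|(0 4 6 3)(1 7 8)(2 9)| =12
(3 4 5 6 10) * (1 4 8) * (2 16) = (1 4 5 6 10 3 8)(2 16) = [0, 4, 16, 8, 5, 6, 10, 7, 1, 9, 3, 11, 12, 13, 14, 15, 2]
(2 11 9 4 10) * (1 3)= (1 3)(2 11 9 4 10)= [0, 3, 11, 1, 10, 5, 6, 7, 8, 4, 2, 9]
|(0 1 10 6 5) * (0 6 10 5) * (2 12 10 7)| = |(0 1 5 6)(2 12 10 7)| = 4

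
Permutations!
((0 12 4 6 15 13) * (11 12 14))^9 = (0 14 11 12 4 6 15 13)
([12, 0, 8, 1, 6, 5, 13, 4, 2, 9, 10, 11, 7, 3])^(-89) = [1, 3, 8, 13, 7, 5, 4, 12, 2, 9, 10, 11, 0, 6]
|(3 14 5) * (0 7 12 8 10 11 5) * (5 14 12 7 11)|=|(0 11 14)(3 12 8 10 5)|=15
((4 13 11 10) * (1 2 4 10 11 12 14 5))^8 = (1 2 4 13 12 14 5)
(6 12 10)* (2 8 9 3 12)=(2 8 9 3 12 10 6)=[0, 1, 8, 12, 4, 5, 2, 7, 9, 3, 6, 11, 10]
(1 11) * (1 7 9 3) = (1 11 7 9 3) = [0, 11, 2, 1, 4, 5, 6, 9, 8, 3, 10, 7]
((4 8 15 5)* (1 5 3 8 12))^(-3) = (15)(1 5 4 12)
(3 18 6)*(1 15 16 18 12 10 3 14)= (1 15 16 18 6 14)(3 12 10)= [0, 15, 2, 12, 4, 5, 14, 7, 8, 9, 3, 11, 10, 13, 1, 16, 18, 17, 6]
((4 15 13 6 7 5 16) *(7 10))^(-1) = (4 16 5 7 10 6 13 15)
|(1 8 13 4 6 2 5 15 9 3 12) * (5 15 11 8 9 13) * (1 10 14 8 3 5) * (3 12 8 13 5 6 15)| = 24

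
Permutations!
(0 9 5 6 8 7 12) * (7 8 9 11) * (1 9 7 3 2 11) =(0 1 9 5 6 7 12)(2 11 3) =[1, 9, 11, 2, 4, 6, 7, 12, 8, 5, 10, 3, 0]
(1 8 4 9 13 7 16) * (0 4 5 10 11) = (0 4 9 13 7 16 1 8 5 10 11) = [4, 8, 2, 3, 9, 10, 6, 16, 5, 13, 11, 0, 12, 7, 14, 15, 1]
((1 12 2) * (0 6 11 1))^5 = (0 2 12 1 11 6)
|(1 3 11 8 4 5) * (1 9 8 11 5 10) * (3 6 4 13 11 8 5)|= |(1 6 4 10)(5 9)(8 13 11)|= 12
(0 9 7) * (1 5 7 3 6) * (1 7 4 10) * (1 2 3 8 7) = (0 9 8 7)(1 5 4 10 2 3 6) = [9, 5, 3, 6, 10, 4, 1, 0, 7, 8, 2]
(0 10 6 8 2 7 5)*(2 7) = (0 10 6 8 7 5) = [10, 1, 2, 3, 4, 0, 8, 5, 7, 9, 6]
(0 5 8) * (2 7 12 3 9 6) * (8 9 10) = (0 5 9 6 2 7 12 3 10 8) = [5, 1, 7, 10, 4, 9, 2, 12, 0, 6, 8, 11, 3]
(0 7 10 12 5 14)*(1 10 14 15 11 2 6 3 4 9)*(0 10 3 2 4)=(0 7 14 10 12 5 15 11 4 9 1 3)(2 6)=[7, 3, 6, 0, 9, 15, 2, 14, 8, 1, 12, 4, 5, 13, 10, 11]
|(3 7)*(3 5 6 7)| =3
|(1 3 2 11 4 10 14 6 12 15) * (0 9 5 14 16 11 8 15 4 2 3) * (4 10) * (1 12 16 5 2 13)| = 14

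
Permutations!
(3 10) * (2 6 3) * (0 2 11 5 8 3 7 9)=(0 2 6 7 9)(3 10 11 5 8)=[2, 1, 6, 10, 4, 8, 7, 9, 3, 0, 11, 5]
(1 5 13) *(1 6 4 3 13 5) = (3 13 6 4) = [0, 1, 2, 13, 3, 5, 4, 7, 8, 9, 10, 11, 12, 6]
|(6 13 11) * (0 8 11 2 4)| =|(0 8 11 6 13 2 4)| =7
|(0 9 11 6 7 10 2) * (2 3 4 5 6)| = 12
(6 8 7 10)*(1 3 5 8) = (1 3 5 8 7 10 6) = [0, 3, 2, 5, 4, 8, 1, 10, 7, 9, 6]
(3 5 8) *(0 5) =(0 5 8 3) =[5, 1, 2, 0, 4, 8, 6, 7, 3]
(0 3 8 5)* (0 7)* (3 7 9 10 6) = [7, 1, 2, 8, 4, 9, 3, 0, 5, 10, 6] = (0 7)(3 8 5 9 10 6)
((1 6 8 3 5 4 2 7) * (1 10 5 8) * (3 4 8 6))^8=((1 3 6)(2 7 10 5 8 4))^8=(1 6 3)(2 10 8)(4 7 5)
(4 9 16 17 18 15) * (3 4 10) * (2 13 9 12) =[0, 1, 13, 4, 12, 5, 6, 7, 8, 16, 3, 11, 2, 9, 14, 10, 17, 18, 15] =(2 13 9 16 17 18 15 10 3 4 12)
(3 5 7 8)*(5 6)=(3 6 5 7 8)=[0, 1, 2, 6, 4, 7, 5, 8, 3]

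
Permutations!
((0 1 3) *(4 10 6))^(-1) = (0 3 1)(4 6 10)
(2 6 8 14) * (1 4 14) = (1 4 14 2 6 8) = [0, 4, 6, 3, 14, 5, 8, 7, 1, 9, 10, 11, 12, 13, 2]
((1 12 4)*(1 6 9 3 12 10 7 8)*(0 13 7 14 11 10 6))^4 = (0 1 12 7 9)(3 13 6 4 8)(10 14 11)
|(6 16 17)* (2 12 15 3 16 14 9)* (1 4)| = 18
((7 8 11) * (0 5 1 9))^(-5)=((0 5 1 9)(7 8 11))^(-5)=(0 9 1 5)(7 8 11)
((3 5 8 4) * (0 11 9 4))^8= (0 11 9 4 3 5 8)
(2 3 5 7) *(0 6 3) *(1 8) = (0 6 3 5 7 2)(1 8) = [6, 8, 0, 5, 4, 7, 3, 2, 1]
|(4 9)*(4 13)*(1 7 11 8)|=|(1 7 11 8)(4 9 13)|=12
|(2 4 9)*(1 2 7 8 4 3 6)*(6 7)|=8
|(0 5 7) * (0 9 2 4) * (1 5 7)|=|(0 7 9 2 4)(1 5)|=10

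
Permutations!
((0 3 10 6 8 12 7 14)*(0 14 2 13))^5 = ((14)(0 3 10 6 8 12 7 2 13))^5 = (14)(0 12 3 7 10 2 6 13 8)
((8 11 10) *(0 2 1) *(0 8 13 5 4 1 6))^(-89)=((0 2 6)(1 8 11 10 13 5 4))^(-89)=(0 2 6)(1 11 13 4 8 10 5)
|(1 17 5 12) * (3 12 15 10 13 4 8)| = 10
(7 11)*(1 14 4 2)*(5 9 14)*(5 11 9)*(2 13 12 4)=(1 11 7 9 14 2)(4 13 12)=[0, 11, 1, 3, 13, 5, 6, 9, 8, 14, 10, 7, 4, 12, 2]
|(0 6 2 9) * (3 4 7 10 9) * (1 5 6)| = 10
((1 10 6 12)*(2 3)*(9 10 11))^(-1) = ((1 11 9 10 6 12)(2 3))^(-1) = (1 12 6 10 9 11)(2 3)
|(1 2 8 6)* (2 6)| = 2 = |(1 6)(2 8)|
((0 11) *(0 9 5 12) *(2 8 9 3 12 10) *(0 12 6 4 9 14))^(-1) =(0 14 8 2 10 5 9 4 6 3 11)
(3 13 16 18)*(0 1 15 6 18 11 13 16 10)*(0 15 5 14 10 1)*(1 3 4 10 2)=(1 5 14 2)(3 16 11 13)(4 10 15 6 18)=[0, 5, 1, 16, 10, 14, 18, 7, 8, 9, 15, 13, 12, 3, 2, 6, 11, 17, 4]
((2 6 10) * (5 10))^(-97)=((2 6 5 10))^(-97)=(2 10 5 6)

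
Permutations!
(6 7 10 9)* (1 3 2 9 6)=(1 3 2 9)(6 7 10)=[0, 3, 9, 2, 4, 5, 7, 10, 8, 1, 6]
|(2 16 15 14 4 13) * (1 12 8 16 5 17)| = |(1 12 8 16 15 14 4 13 2 5 17)| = 11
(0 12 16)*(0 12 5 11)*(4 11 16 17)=(0 5 16 12 17 4 11)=[5, 1, 2, 3, 11, 16, 6, 7, 8, 9, 10, 0, 17, 13, 14, 15, 12, 4]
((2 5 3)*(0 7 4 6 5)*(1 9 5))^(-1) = ((0 7 4 6 1 9 5 3 2))^(-1) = (0 2 3 5 9 1 6 4 7)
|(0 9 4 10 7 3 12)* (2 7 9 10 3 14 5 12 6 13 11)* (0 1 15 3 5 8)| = 16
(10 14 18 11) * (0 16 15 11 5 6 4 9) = (0 16 15 11 10 14 18 5 6 4 9) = [16, 1, 2, 3, 9, 6, 4, 7, 8, 0, 14, 10, 12, 13, 18, 11, 15, 17, 5]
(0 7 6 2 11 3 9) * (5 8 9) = (0 7 6 2 11 3 5 8 9) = [7, 1, 11, 5, 4, 8, 2, 6, 9, 0, 10, 3]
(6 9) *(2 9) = (2 9 6) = [0, 1, 9, 3, 4, 5, 2, 7, 8, 6]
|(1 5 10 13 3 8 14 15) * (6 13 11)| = 10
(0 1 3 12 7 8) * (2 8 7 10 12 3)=(0 1 2 8)(10 12)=[1, 2, 8, 3, 4, 5, 6, 7, 0, 9, 12, 11, 10]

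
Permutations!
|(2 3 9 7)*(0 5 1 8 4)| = 20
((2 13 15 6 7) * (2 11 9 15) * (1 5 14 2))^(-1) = ((1 5 14 2 13)(6 7 11 9 15))^(-1) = (1 13 2 14 5)(6 15 9 11 7)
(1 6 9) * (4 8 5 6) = (1 4 8 5 6 9) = [0, 4, 2, 3, 8, 6, 9, 7, 5, 1]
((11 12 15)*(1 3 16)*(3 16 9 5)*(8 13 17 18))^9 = ((1 16)(3 9 5)(8 13 17 18)(11 12 15))^9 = (1 16)(8 13 17 18)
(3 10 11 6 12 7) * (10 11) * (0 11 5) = [11, 1, 2, 5, 4, 0, 12, 3, 8, 9, 10, 6, 7] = (0 11 6 12 7 3 5)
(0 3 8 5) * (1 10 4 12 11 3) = (0 1 10 4 12 11 3 8 5) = [1, 10, 2, 8, 12, 0, 6, 7, 5, 9, 4, 3, 11]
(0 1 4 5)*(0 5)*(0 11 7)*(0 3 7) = (0 1 4 11)(3 7) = [1, 4, 2, 7, 11, 5, 6, 3, 8, 9, 10, 0]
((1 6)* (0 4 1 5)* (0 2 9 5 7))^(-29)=((0 4 1 6 7)(2 9 5))^(-29)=(0 4 1 6 7)(2 9 5)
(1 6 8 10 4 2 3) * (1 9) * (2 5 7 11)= [0, 6, 3, 9, 5, 7, 8, 11, 10, 1, 4, 2]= (1 6 8 10 4 5 7 11 2 3 9)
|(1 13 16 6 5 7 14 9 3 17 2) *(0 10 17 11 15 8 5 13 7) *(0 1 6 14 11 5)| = 16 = |(0 10 17 2 6 13 16 14 9 3 5 1 7 11 15 8)|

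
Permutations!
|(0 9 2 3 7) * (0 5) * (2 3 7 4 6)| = |(0 9 3 4 6 2 7 5)| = 8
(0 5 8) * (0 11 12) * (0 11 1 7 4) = (0 5 8 1 7 4)(11 12) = [5, 7, 2, 3, 0, 8, 6, 4, 1, 9, 10, 12, 11]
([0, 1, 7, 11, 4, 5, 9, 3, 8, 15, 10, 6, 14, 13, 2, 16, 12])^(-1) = [0, 1, 14, 7, 4, 5, 11, 2, 8, 6, 10, 3, 16, 13, 12, 9, 15]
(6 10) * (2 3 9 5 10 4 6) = (2 3 9 5 10)(4 6) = [0, 1, 3, 9, 6, 10, 4, 7, 8, 5, 2]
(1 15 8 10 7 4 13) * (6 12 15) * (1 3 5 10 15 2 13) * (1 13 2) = (1 6 12)(3 5 10 7 4 13)(8 15) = [0, 6, 2, 5, 13, 10, 12, 4, 15, 9, 7, 11, 1, 3, 14, 8]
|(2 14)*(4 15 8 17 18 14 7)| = |(2 7 4 15 8 17 18 14)| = 8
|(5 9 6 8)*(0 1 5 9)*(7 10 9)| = 15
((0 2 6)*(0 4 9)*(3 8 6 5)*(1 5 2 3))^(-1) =(0 9 4 6 8 3)(1 5) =((0 3 8 6 4 9)(1 5))^(-1)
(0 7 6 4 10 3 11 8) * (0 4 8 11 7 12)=[12, 1, 2, 7, 10, 5, 8, 6, 4, 9, 3, 11, 0]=(0 12)(3 7 6 8 4 10)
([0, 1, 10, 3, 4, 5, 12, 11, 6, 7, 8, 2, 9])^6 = (2 7 12 8)(6 10 11 9)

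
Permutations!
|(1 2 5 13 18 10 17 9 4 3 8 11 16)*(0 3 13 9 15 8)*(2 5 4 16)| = 36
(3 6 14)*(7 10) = (3 6 14)(7 10) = [0, 1, 2, 6, 4, 5, 14, 10, 8, 9, 7, 11, 12, 13, 3]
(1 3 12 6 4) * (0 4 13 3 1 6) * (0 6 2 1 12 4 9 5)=(0 9 5)(1 12 6 13 3 4 2)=[9, 12, 1, 4, 2, 0, 13, 7, 8, 5, 10, 11, 6, 3]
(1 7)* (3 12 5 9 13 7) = (1 3 12 5 9 13 7) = [0, 3, 2, 12, 4, 9, 6, 1, 8, 13, 10, 11, 5, 7]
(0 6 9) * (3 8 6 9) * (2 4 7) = [9, 1, 4, 8, 7, 5, 3, 2, 6, 0] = (0 9)(2 4 7)(3 8 6)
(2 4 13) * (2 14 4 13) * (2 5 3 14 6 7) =(2 13 6 7)(3 14 4 5) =[0, 1, 13, 14, 5, 3, 7, 2, 8, 9, 10, 11, 12, 6, 4]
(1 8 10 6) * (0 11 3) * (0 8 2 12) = (0 11 3 8 10 6 1 2 12) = [11, 2, 12, 8, 4, 5, 1, 7, 10, 9, 6, 3, 0]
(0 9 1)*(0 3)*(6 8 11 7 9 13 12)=(0 13 12 6 8 11 7 9 1 3)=[13, 3, 2, 0, 4, 5, 8, 9, 11, 1, 10, 7, 6, 12]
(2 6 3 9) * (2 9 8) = (9)(2 6 3 8) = [0, 1, 6, 8, 4, 5, 3, 7, 2, 9]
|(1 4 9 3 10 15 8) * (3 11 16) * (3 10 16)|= |(1 4 9 11 3 16 10 15 8)|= 9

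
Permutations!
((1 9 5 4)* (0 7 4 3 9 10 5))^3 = (0 1 3 7 10 9 4 5)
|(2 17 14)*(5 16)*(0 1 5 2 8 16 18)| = |(0 1 5 18)(2 17 14 8 16)| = 20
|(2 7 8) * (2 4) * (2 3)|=|(2 7 8 4 3)|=5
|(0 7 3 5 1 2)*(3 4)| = |(0 7 4 3 5 1 2)| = 7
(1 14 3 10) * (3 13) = (1 14 13 3 10) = [0, 14, 2, 10, 4, 5, 6, 7, 8, 9, 1, 11, 12, 3, 13]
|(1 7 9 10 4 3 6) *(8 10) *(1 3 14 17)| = 8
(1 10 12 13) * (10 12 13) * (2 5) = (1 12 10 13)(2 5) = [0, 12, 5, 3, 4, 2, 6, 7, 8, 9, 13, 11, 10, 1]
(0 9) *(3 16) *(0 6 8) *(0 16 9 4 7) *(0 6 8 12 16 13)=(0 4 7 6 12 16 3 9 8 13)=[4, 1, 2, 9, 7, 5, 12, 6, 13, 8, 10, 11, 16, 0, 14, 15, 3]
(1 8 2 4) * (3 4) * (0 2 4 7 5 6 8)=(0 2 3 7 5 6 8 4 1)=[2, 0, 3, 7, 1, 6, 8, 5, 4]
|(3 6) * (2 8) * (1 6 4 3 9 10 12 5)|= |(1 6 9 10 12 5)(2 8)(3 4)|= 6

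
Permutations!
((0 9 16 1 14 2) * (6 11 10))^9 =((0 9 16 1 14 2)(6 11 10))^9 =(0 1)(2 16)(9 14)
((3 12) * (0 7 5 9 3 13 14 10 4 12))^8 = (0 9 7 3 5)(4 14 12 10 13) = ((0 7 5 9 3)(4 12 13 14 10))^8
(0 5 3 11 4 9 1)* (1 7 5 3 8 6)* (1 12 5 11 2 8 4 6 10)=(0 3 2 8 10 1)(4 9 7 11 6 12 5)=[3, 0, 8, 2, 9, 4, 12, 11, 10, 7, 1, 6, 5]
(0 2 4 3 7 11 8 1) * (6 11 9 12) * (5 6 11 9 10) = (0 2 4 3 7 10 5 6 9 12 11 8 1) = [2, 0, 4, 7, 3, 6, 9, 10, 1, 12, 5, 8, 11]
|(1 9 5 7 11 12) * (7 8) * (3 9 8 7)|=8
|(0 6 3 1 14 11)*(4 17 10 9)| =|(0 6 3 1 14 11)(4 17 10 9)| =12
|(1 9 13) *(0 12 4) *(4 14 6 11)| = 6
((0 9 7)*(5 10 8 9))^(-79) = ((0 5 10 8 9 7))^(-79) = (0 7 9 8 10 5)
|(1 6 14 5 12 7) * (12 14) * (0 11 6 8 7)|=|(0 11 6 12)(1 8 7)(5 14)|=12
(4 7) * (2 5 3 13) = [0, 1, 5, 13, 7, 3, 6, 4, 8, 9, 10, 11, 12, 2] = (2 5 3 13)(4 7)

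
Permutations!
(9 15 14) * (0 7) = (0 7)(9 15 14) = [7, 1, 2, 3, 4, 5, 6, 0, 8, 15, 10, 11, 12, 13, 9, 14]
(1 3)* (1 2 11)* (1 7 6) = (1 3 2 11 7 6) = [0, 3, 11, 2, 4, 5, 1, 6, 8, 9, 10, 7]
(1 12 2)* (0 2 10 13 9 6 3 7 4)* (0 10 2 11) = (0 11)(1 12 2)(3 7 4 10 13 9 6) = [11, 12, 1, 7, 10, 5, 3, 4, 8, 6, 13, 0, 2, 9]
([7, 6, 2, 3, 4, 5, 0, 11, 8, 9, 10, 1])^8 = (0 1 7 6 11)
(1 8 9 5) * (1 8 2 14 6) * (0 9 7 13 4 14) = (0 9 5 8 7 13 4 14 6 1 2) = [9, 2, 0, 3, 14, 8, 1, 13, 7, 5, 10, 11, 12, 4, 6]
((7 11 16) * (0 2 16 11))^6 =(0 16)(2 7)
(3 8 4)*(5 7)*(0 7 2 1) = (0 7 5 2 1)(3 8 4) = [7, 0, 1, 8, 3, 2, 6, 5, 4]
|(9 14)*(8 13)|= 2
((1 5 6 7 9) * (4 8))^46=(1 5 6 7 9)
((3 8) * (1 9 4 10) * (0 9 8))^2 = (0 4 1 3 9 10 8)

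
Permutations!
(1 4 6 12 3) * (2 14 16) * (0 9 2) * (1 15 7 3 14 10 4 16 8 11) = [9, 16, 10, 15, 6, 5, 12, 3, 11, 2, 4, 1, 14, 13, 8, 7, 0] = (0 9 2 10 4 6 12 14 8 11 1 16)(3 15 7)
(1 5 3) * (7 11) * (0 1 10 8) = (0 1 5 3 10 8)(7 11) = [1, 5, 2, 10, 4, 3, 6, 11, 0, 9, 8, 7]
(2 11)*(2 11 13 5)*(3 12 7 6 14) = (2 13 5)(3 12 7 6 14) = [0, 1, 13, 12, 4, 2, 14, 6, 8, 9, 10, 11, 7, 5, 3]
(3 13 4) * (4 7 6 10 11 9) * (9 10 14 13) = [0, 1, 2, 9, 3, 5, 14, 6, 8, 4, 11, 10, 12, 7, 13] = (3 9 4)(6 14 13 7)(10 11)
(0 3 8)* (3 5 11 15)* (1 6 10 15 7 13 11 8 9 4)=(0 5 8)(1 6 10 15 3 9 4)(7 13 11)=[5, 6, 2, 9, 1, 8, 10, 13, 0, 4, 15, 7, 12, 11, 14, 3]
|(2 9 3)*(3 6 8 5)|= |(2 9 6 8 5 3)|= 6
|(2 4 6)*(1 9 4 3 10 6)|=|(1 9 4)(2 3 10 6)|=12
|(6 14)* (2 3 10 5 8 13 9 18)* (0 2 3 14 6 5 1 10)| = 18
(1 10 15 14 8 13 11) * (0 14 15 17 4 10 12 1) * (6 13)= [14, 12, 2, 3, 10, 5, 13, 7, 6, 9, 17, 0, 1, 11, 8, 15, 16, 4]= (0 14 8 6 13 11)(1 12)(4 10 17)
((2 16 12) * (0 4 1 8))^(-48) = (16)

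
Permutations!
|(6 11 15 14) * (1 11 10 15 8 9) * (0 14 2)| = 12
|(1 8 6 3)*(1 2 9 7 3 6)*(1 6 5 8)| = |(2 9 7 3)(5 8 6)| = 12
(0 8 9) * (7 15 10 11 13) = (0 8 9)(7 15 10 11 13) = [8, 1, 2, 3, 4, 5, 6, 15, 9, 0, 11, 13, 12, 7, 14, 10]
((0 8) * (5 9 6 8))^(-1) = ((0 5 9 6 8))^(-1) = (0 8 6 9 5)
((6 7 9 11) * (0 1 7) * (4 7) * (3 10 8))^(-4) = (0 7 6 4 11 1 9)(3 8 10)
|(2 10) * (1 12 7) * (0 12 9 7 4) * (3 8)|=6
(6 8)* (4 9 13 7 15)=[0, 1, 2, 3, 9, 5, 8, 15, 6, 13, 10, 11, 12, 7, 14, 4]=(4 9 13 7 15)(6 8)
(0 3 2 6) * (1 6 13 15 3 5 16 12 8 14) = (0 5 16 12 8 14 1 6)(2 13 15 3) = [5, 6, 13, 2, 4, 16, 0, 7, 14, 9, 10, 11, 8, 15, 1, 3, 12]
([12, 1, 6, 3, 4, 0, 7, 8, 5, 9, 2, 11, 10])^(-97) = [5, 1, 10, 3, 4, 8, 2, 6, 7, 9, 12, 11, 0]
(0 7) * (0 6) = [7, 1, 2, 3, 4, 5, 0, 6] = (0 7 6)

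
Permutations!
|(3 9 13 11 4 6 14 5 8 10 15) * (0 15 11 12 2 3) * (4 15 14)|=|(0 14 5 8 10 11 15)(2 3 9 13 12)(4 6)|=70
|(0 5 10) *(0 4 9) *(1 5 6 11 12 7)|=10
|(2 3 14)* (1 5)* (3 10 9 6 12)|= |(1 5)(2 10 9 6 12 3 14)|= 14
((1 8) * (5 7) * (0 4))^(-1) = ((0 4)(1 8)(5 7))^(-1) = (0 4)(1 8)(5 7)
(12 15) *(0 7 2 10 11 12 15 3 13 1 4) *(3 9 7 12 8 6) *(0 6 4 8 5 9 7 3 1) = (15)(0 12 7 2 10 11 5 9 3 13)(1 8 4 6) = [12, 8, 10, 13, 6, 9, 1, 2, 4, 3, 11, 5, 7, 0, 14, 15]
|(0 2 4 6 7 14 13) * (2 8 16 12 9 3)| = |(0 8 16 12 9 3 2 4 6 7 14 13)| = 12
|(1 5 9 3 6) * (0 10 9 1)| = 10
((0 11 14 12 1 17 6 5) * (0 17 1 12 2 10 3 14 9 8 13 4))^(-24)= (17)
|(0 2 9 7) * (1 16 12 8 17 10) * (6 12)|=|(0 2 9 7)(1 16 6 12 8 17 10)|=28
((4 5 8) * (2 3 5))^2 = (2 5 4 3 8)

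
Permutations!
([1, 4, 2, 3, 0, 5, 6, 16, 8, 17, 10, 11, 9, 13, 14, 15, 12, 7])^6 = [0, 1, 2, 3, 4, 5, 6, 16, 8, 17, 10, 11, 9, 13, 14, 15, 12, 7]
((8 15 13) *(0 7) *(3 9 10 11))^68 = (8 13 15)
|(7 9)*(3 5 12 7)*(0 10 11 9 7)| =7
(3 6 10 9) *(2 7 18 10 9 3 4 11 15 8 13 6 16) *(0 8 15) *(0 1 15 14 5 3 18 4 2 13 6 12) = (0 8 6 9 2 7 4 11 1 15 14 5 3 16 13 12)(10 18) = [8, 15, 7, 16, 11, 3, 9, 4, 6, 2, 18, 1, 0, 12, 5, 14, 13, 17, 10]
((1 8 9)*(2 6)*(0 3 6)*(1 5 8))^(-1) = (0 2 6 3)(5 9 8)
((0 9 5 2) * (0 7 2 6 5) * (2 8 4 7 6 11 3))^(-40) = ((0 9)(2 6 5 11 3)(4 7 8))^(-40) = (11)(4 8 7)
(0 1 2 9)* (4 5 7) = [1, 2, 9, 3, 5, 7, 6, 4, 8, 0] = (0 1 2 9)(4 5 7)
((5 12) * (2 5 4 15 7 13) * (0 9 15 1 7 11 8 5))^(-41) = (0 4 15 7 8 2 12 9 1 11 13 5)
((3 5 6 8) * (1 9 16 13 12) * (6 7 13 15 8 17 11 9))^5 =(1 16 7 17 8 12 9 5 6 15 13 11 3)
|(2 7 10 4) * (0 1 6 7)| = 7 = |(0 1 6 7 10 4 2)|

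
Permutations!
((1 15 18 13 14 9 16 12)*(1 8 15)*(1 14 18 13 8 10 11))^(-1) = ((1 14 9 16 12 10 11)(8 15 13 18))^(-1) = (1 11 10 12 16 9 14)(8 18 13 15)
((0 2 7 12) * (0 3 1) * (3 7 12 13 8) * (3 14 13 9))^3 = ((0 2 12 7 9 3 1)(8 14 13))^3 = (14)(0 7 1 12 3 2 9)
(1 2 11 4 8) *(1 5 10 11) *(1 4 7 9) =(1 2 4 8 5 10 11 7 9) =[0, 2, 4, 3, 8, 10, 6, 9, 5, 1, 11, 7]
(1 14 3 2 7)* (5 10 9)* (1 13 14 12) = (1 12)(2 7 13 14 3)(5 10 9) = [0, 12, 7, 2, 4, 10, 6, 13, 8, 5, 9, 11, 1, 14, 3]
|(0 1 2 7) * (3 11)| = |(0 1 2 7)(3 11)| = 4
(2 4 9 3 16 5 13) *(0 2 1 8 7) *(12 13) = (0 2 4 9 3 16 5 12 13 1 8 7) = [2, 8, 4, 16, 9, 12, 6, 0, 7, 3, 10, 11, 13, 1, 14, 15, 5]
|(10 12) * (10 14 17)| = 4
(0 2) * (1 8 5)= (0 2)(1 8 5)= [2, 8, 0, 3, 4, 1, 6, 7, 5]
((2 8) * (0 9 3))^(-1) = (0 3 9)(2 8)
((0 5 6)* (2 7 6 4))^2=(0 4 7)(2 6 5)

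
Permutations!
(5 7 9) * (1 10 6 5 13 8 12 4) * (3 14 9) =(1 10 6 5 7 3 14 9 13 8 12 4) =[0, 10, 2, 14, 1, 7, 5, 3, 12, 13, 6, 11, 4, 8, 9]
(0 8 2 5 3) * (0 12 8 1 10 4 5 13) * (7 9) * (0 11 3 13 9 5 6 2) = (0 1 10 4 6 2 9 7 5 13 11 3 12 8) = [1, 10, 9, 12, 6, 13, 2, 5, 0, 7, 4, 3, 8, 11]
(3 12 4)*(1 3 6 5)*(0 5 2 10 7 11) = (0 5 1 3 12 4 6 2 10 7 11) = [5, 3, 10, 12, 6, 1, 2, 11, 8, 9, 7, 0, 4]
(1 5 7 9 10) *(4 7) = (1 5 4 7 9 10) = [0, 5, 2, 3, 7, 4, 6, 9, 8, 10, 1]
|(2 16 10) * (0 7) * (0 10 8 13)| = |(0 7 10 2 16 8 13)| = 7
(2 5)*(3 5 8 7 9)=(2 8 7 9 3 5)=[0, 1, 8, 5, 4, 2, 6, 9, 7, 3]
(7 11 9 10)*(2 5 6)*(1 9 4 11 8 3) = (1 9 10 7 8 3)(2 5 6)(4 11) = [0, 9, 5, 1, 11, 6, 2, 8, 3, 10, 7, 4]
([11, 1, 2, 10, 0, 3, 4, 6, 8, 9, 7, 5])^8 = (11)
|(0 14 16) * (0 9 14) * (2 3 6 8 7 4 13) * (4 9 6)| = |(2 3 4 13)(6 8 7 9 14 16)| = 12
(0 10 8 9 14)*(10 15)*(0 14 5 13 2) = (0 15 10 8 9 5 13 2) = [15, 1, 0, 3, 4, 13, 6, 7, 9, 5, 8, 11, 12, 2, 14, 10]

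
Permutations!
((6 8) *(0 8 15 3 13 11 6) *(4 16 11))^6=(3 15 6 11 16 4 13)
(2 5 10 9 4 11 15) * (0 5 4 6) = (0 5 10 9 6)(2 4 11 15) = [5, 1, 4, 3, 11, 10, 0, 7, 8, 6, 9, 15, 12, 13, 14, 2]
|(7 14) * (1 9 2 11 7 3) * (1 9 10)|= |(1 10)(2 11 7 14 3 9)|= 6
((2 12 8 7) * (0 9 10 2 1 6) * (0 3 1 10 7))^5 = (0 12 10 9 8 2 7)(1 3 6)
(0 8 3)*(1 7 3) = [8, 7, 2, 0, 4, 5, 6, 3, 1] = (0 8 1 7 3)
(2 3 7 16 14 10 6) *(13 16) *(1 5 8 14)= (1 5 8 14 10 6 2 3 7 13 16)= [0, 5, 3, 7, 4, 8, 2, 13, 14, 9, 6, 11, 12, 16, 10, 15, 1]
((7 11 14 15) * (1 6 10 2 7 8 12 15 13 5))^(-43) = (1 10 7 14 5 6 2 11 13)(8 15 12)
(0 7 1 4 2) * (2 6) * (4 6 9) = (0 7 1 6 2)(4 9) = [7, 6, 0, 3, 9, 5, 2, 1, 8, 4]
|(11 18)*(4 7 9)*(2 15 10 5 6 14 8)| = |(2 15 10 5 6 14 8)(4 7 9)(11 18)| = 42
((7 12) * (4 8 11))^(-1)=(4 11 8)(7 12)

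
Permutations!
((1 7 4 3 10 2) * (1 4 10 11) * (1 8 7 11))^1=((1 11 8 7 10 2 4 3))^1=(1 11 8 7 10 2 4 3)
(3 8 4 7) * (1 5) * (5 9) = (1 9 5)(3 8 4 7) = [0, 9, 2, 8, 7, 1, 6, 3, 4, 5]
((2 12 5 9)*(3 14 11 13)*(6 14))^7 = (2 9 5 12)(3 14 13 6 11)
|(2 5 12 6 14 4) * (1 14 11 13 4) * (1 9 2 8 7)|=|(1 14 9 2 5 12 6 11 13 4 8 7)|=12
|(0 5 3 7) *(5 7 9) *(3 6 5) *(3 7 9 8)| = |(0 9 7)(3 8)(5 6)| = 6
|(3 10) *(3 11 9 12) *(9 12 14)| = |(3 10 11 12)(9 14)| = 4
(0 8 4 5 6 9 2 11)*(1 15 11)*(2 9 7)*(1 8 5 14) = [5, 15, 8, 3, 14, 6, 7, 2, 4, 9, 10, 0, 12, 13, 1, 11] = (0 5 6 7 2 8 4 14 1 15 11)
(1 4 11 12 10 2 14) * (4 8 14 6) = (1 8 14)(2 6 4 11 12 10) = [0, 8, 6, 3, 11, 5, 4, 7, 14, 9, 2, 12, 10, 13, 1]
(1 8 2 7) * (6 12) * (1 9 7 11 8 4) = (1 4)(2 11 8)(6 12)(7 9) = [0, 4, 11, 3, 1, 5, 12, 9, 2, 7, 10, 8, 6]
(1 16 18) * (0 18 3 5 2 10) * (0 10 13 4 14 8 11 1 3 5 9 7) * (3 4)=(0 18 4 14 8 11 1 16 5 2 13 3 9 7)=[18, 16, 13, 9, 14, 2, 6, 0, 11, 7, 10, 1, 12, 3, 8, 15, 5, 17, 4]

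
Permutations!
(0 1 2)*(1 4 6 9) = (0 4 6 9 1 2) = [4, 2, 0, 3, 6, 5, 9, 7, 8, 1]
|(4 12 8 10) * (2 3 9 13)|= 4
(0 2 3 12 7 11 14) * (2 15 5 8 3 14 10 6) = (0 15 5 8 3 12 7 11 10 6 2 14) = [15, 1, 14, 12, 4, 8, 2, 11, 3, 9, 6, 10, 7, 13, 0, 5]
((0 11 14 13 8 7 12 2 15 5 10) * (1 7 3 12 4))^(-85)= ((0 11 14 13 8 3 12 2 15 5 10)(1 7 4))^(-85)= (0 13 12 5 11 8 2 10 14 3 15)(1 4 7)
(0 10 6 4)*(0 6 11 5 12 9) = [10, 1, 2, 3, 6, 12, 4, 7, 8, 0, 11, 5, 9] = (0 10 11 5 12 9)(4 6)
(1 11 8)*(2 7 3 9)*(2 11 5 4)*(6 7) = [0, 5, 6, 9, 2, 4, 7, 3, 1, 11, 10, 8] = (1 5 4 2 6 7 3 9 11 8)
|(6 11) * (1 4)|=2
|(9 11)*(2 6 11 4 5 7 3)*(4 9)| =7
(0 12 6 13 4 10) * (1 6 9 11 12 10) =(0 10)(1 6 13 4)(9 11 12) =[10, 6, 2, 3, 1, 5, 13, 7, 8, 11, 0, 12, 9, 4]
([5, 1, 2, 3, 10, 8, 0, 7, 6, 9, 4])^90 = [8, 1, 2, 3, 4, 6, 5, 7, 0, 9, 10]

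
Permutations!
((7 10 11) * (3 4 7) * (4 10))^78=((3 10 11)(4 7))^78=(11)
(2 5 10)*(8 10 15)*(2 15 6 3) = [0, 1, 5, 2, 4, 6, 3, 7, 10, 9, 15, 11, 12, 13, 14, 8] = (2 5 6 3)(8 10 15)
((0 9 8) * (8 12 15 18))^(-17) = ((0 9 12 15 18 8))^(-17) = (0 9 12 15 18 8)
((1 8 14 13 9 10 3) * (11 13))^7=((1 8 14 11 13 9 10 3))^7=(1 3 10 9 13 11 14 8)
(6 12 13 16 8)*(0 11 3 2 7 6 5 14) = [11, 1, 7, 2, 4, 14, 12, 6, 5, 9, 10, 3, 13, 16, 0, 15, 8] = (0 11 3 2 7 6 12 13 16 8 5 14)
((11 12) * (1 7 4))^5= (1 4 7)(11 12)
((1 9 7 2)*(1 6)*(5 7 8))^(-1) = ((1 9 8 5 7 2 6))^(-1) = (1 6 2 7 5 8 9)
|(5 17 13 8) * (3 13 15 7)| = 7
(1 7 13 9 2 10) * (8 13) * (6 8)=(1 7 6 8 13 9 2 10)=[0, 7, 10, 3, 4, 5, 8, 6, 13, 2, 1, 11, 12, 9]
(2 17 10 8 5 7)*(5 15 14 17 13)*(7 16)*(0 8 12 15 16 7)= (0 8 16)(2 13 5 7)(10 12 15 14 17)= [8, 1, 13, 3, 4, 7, 6, 2, 16, 9, 12, 11, 15, 5, 17, 14, 0, 10]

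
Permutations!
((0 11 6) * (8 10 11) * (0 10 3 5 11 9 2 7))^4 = (0 11 2 3 10)(5 9 8 6 7) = ((0 8 3 5 11 6 10 9 2 7))^4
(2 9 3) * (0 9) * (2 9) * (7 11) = (0 2)(3 9)(7 11) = [2, 1, 0, 9, 4, 5, 6, 11, 8, 3, 10, 7]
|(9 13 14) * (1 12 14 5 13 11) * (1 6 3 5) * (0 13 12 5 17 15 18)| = 13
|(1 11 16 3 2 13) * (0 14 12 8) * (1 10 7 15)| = 36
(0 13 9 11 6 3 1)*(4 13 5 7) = (0 5 7 4 13 9 11 6 3 1) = [5, 0, 2, 1, 13, 7, 3, 4, 8, 11, 10, 6, 12, 9]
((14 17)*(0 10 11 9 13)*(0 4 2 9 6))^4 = (17)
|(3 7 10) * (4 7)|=|(3 4 7 10)|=4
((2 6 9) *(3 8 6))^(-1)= ((2 3 8 6 9))^(-1)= (2 9 6 8 3)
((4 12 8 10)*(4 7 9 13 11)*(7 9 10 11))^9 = ((4 12 8 11)(7 10 9 13))^9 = (4 12 8 11)(7 10 9 13)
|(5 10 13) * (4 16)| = 6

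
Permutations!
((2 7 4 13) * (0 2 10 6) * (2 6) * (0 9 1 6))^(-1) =((1 6 9)(2 7 4 13 10))^(-1) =(1 9 6)(2 10 13 4 7)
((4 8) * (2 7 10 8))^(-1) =((2 7 10 8 4))^(-1) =(2 4 8 10 7)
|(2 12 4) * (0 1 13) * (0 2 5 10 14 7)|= |(0 1 13 2 12 4 5 10 14 7)|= 10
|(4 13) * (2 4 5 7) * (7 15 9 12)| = |(2 4 13 5 15 9 12 7)| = 8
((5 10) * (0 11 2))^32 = ((0 11 2)(5 10))^32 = (0 2 11)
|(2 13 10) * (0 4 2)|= |(0 4 2 13 10)|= 5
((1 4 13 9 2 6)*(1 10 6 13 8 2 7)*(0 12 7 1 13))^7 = (0 8 1 13 12 2 4 9 7)(6 10) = ((0 12 7 13 9 1 4 8 2)(6 10))^7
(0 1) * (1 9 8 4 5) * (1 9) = (0 1)(4 5 9 8) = [1, 0, 2, 3, 5, 9, 6, 7, 4, 8]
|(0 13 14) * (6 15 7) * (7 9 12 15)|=|(0 13 14)(6 7)(9 12 15)|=6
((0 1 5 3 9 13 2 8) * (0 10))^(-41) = ((0 1 5 3 9 13 2 8 10))^(-41) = (0 9 10 3 8 5 2 1 13)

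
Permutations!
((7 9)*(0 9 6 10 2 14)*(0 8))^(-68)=(0 10)(2 9)(6 8)(7 14)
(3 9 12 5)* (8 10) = (3 9 12 5)(8 10) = [0, 1, 2, 9, 4, 3, 6, 7, 10, 12, 8, 11, 5]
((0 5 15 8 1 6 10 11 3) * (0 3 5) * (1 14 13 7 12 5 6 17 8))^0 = (17)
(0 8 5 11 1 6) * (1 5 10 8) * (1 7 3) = [7, 6, 2, 1, 4, 11, 0, 3, 10, 9, 8, 5] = (0 7 3 1 6)(5 11)(8 10)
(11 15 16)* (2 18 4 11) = (2 18 4 11 15 16) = [0, 1, 18, 3, 11, 5, 6, 7, 8, 9, 10, 15, 12, 13, 14, 16, 2, 17, 4]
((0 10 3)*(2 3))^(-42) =(0 2)(3 10)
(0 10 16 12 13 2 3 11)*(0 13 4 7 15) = [10, 1, 3, 11, 7, 5, 6, 15, 8, 9, 16, 13, 4, 2, 14, 0, 12] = (0 10 16 12 4 7 15)(2 3 11 13)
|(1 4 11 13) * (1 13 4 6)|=|(13)(1 6)(4 11)|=2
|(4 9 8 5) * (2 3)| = 4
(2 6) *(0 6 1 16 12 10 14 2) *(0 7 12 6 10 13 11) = [10, 16, 1, 3, 4, 5, 7, 12, 8, 9, 14, 0, 13, 11, 2, 15, 6] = (0 10 14 2 1 16 6 7 12 13 11)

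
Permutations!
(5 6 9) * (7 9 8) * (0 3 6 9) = [3, 1, 2, 6, 4, 9, 8, 0, 7, 5] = (0 3 6 8 7)(5 9)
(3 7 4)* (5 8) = (3 7 4)(5 8) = [0, 1, 2, 7, 3, 8, 6, 4, 5]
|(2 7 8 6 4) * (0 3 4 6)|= 6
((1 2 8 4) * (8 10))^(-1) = ((1 2 10 8 4))^(-1) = (1 4 8 10 2)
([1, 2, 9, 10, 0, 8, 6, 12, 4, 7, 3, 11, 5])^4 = [7, 12, 5, 3, 9, 1, 6, 4, 2, 8, 10, 11, 0]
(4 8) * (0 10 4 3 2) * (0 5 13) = (0 10 4 8 3 2 5 13) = [10, 1, 5, 2, 8, 13, 6, 7, 3, 9, 4, 11, 12, 0]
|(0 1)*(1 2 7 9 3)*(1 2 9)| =|(0 9 3 2 7 1)| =6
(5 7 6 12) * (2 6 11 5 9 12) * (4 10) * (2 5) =(2 6 5 7 11)(4 10)(9 12) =[0, 1, 6, 3, 10, 7, 5, 11, 8, 12, 4, 2, 9]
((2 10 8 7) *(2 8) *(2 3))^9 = (10)(7 8)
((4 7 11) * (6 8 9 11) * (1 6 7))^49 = (1 6 8 9 11 4)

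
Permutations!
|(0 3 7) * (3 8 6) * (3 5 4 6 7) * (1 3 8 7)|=6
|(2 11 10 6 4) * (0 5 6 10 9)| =|(0 5 6 4 2 11 9)| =7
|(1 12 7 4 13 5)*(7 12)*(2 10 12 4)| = 8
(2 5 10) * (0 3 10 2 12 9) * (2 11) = (0 3 10 12 9)(2 5 11) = [3, 1, 5, 10, 4, 11, 6, 7, 8, 0, 12, 2, 9]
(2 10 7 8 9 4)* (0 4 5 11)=(0 4 2 10 7 8 9 5 11)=[4, 1, 10, 3, 2, 11, 6, 8, 9, 5, 7, 0]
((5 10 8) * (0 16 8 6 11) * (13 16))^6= (0 6 5 16)(8 13 11 10)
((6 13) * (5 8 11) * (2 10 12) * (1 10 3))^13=((1 10 12 2 3)(5 8 11)(6 13))^13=(1 2 10 3 12)(5 8 11)(6 13)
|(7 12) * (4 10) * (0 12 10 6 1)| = |(0 12 7 10 4 6 1)| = 7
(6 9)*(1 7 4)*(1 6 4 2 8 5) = (1 7 2 8 5)(4 6 9) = [0, 7, 8, 3, 6, 1, 9, 2, 5, 4]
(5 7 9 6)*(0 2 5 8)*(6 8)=(0 2 5 7 9 8)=[2, 1, 5, 3, 4, 7, 6, 9, 0, 8]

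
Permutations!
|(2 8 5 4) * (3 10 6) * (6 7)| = 4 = |(2 8 5 4)(3 10 7 6)|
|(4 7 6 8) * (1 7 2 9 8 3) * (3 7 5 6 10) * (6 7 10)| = 12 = |(1 5 7 6 10 3)(2 9 8 4)|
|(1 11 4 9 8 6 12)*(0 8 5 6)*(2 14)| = |(0 8)(1 11 4 9 5 6 12)(2 14)| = 14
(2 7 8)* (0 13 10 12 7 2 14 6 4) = (0 13 10 12 7 8 14 6 4) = [13, 1, 2, 3, 0, 5, 4, 8, 14, 9, 12, 11, 7, 10, 6]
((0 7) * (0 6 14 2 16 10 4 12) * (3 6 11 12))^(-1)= (0 12 11 7)(2 14 6 3 4 10 16)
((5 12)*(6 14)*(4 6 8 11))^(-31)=(4 11 8 14 6)(5 12)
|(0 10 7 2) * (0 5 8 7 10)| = |(10)(2 5 8 7)| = 4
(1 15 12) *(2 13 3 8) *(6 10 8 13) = [0, 15, 6, 13, 4, 5, 10, 7, 2, 9, 8, 11, 1, 3, 14, 12] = (1 15 12)(2 6 10 8)(3 13)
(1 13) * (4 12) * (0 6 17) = (0 6 17)(1 13)(4 12) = [6, 13, 2, 3, 12, 5, 17, 7, 8, 9, 10, 11, 4, 1, 14, 15, 16, 0]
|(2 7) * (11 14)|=2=|(2 7)(11 14)|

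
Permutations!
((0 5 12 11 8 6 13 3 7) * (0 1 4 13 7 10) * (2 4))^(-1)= ((0 5 12 11 8 6 7 1 2 4 13 3 10))^(-1)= (0 10 3 13 4 2 1 7 6 8 11 12 5)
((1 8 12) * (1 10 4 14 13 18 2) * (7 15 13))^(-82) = (1 7 8 15 12 13 10 18 4 2 14)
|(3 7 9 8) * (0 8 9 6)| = |(9)(0 8 3 7 6)| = 5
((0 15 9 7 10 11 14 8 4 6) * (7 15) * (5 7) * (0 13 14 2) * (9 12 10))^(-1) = ((0 5 7 9 15 12 10 11 2)(4 6 13 14 8))^(-1) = (0 2 11 10 12 15 9 7 5)(4 8 14 13 6)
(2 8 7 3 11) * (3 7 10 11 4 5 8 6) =[0, 1, 6, 4, 5, 8, 3, 7, 10, 9, 11, 2] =(2 6 3 4 5 8 10 11)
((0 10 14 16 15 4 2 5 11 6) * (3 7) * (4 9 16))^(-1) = (0 6 11 5 2 4 14 10)(3 7)(9 15 16)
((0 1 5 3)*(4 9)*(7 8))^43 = ((0 1 5 3)(4 9)(7 8))^43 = (0 3 5 1)(4 9)(7 8)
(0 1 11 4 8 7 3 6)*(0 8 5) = (0 1 11 4 5)(3 6 8 7) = [1, 11, 2, 6, 5, 0, 8, 3, 7, 9, 10, 4]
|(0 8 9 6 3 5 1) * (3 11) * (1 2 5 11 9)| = |(0 8 1)(2 5)(3 11)(6 9)| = 6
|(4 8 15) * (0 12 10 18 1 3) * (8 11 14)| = 30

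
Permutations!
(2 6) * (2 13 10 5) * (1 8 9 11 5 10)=[0, 8, 6, 3, 4, 2, 13, 7, 9, 11, 10, 5, 12, 1]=(1 8 9 11 5 2 6 13)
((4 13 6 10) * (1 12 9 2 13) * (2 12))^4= (1 10 13)(2 4 6)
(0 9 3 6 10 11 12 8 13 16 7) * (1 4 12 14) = [9, 4, 2, 6, 12, 5, 10, 0, 13, 3, 11, 14, 8, 16, 1, 15, 7] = (0 9 3 6 10 11 14 1 4 12 8 13 16 7)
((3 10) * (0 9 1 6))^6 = ((0 9 1 6)(3 10))^6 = (10)(0 1)(6 9)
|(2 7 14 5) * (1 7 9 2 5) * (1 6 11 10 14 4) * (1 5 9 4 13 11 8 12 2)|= 13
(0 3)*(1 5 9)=(0 3)(1 5 9)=[3, 5, 2, 0, 4, 9, 6, 7, 8, 1]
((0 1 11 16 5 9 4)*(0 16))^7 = ((0 1 11)(4 16 5 9))^7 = (0 1 11)(4 9 5 16)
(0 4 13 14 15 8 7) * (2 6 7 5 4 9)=(0 9 2 6 7)(4 13 14 15 8 5)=[9, 1, 6, 3, 13, 4, 7, 0, 5, 2, 10, 11, 12, 14, 15, 8]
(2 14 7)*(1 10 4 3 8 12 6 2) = [0, 10, 14, 8, 3, 5, 2, 1, 12, 9, 4, 11, 6, 13, 7] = (1 10 4 3 8 12 6 2 14 7)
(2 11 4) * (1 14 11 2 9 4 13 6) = [0, 14, 2, 3, 9, 5, 1, 7, 8, 4, 10, 13, 12, 6, 11] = (1 14 11 13 6)(4 9)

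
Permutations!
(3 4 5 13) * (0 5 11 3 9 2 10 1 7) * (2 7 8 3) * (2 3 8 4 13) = [5, 4, 10, 13, 11, 2, 6, 0, 8, 7, 1, 3, 12, 9] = (0 5 2 10 1 4 11 3 13 9 7)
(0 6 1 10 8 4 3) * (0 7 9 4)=[6, 10, 2, 7, 3, 5, 1, 9, 0, 4, 8]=(0 6 1 10 8)(3 7 9 4)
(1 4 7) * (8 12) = (1 4 7)(8 12) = [0, 4, 2, 3, 7, 5, 6, 1, 12, 9, 10, 11, 8]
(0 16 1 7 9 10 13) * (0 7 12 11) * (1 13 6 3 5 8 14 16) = (0 1 12 11)(3 5 8 14 16 13 7 9 10 6) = [1, 12, 2, 5, 4, 8, 3, 9, 14, 10, 6, 0, 11, 7, 16, 15, 13]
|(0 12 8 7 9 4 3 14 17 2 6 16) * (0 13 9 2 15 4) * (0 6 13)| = 45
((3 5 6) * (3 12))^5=((3 5 6 12))^5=(3 5 6 12)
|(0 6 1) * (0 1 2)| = |(0 6 2)| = 3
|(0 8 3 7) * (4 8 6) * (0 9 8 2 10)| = |(0 6 4 2 10)(3 7 9 8)| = 20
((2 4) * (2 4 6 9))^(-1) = (2 9 6)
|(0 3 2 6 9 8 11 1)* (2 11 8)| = 12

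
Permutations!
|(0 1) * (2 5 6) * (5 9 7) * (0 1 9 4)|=7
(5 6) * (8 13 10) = [0, 1, 2, 3, 4, 6, 5, 7, 13, 9, 8, 11, 12, 10] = (5 6)(8 13 10)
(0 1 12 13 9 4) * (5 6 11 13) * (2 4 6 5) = (0 1 12 2 4)(6 11 13 9) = [1, 12, 4, 3, 0, 5, 11, 7, 8, 6, 10, 13, 2, 9]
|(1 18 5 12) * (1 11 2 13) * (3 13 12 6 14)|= |(1 18 5 6 14 3 13)(2 12 11)|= 21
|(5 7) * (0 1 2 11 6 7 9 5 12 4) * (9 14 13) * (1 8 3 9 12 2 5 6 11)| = |(0 8 3 9 6 7 2 1 5 14 13 12 4)| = 13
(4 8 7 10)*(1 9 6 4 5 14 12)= (1 9 6 4 8 7 10 5 14 12)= [0, 9, 2, 3, 8, 14, 4, 10, 7, 6, 5, 11, 1, 13, 12]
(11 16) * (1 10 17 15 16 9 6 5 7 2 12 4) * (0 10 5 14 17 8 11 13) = (0 10 8 11 9 6 14 17 15 16 13)(1 5 7 2 12 4) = [10, 5, 12, 3, 1, 7, 14, 2, 11, 6, 8, 9, 4, 0, 17, 16, 13, 15]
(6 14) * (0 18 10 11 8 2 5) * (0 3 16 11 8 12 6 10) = [18, 1, 5, 16, 4, 3, 14, 7, 2, 9, 8, 12, 6, 13, 10, 15, 11, 17, 0] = (0 18)(2 5 3 16 11 12 6 14 10 8)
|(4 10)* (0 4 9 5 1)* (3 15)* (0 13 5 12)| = |(0 4 10 9 12)(1 13 5)(3 15)| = 30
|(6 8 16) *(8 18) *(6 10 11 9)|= 7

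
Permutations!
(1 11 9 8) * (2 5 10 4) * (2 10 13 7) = (1 11 9 8)(2 5 13 7)(4 10) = [0, 11, 5, 3, 10, 13, 6, 2, 1, 8, 4, 9, 12, 7]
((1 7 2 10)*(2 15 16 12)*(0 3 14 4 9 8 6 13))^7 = (16)(0 13 6 8 9 4 14 3)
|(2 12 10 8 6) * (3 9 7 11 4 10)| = |(2 12 3 9 7 11 4 10 8 6)| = 10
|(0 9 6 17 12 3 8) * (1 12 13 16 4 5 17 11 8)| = |(0 9 6 11 8)(1 12 3)(4 5 17 13 16)| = 15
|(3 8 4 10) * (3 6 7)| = 6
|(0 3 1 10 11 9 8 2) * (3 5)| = |(0 5 3 1 10 11 9 8 2)| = 9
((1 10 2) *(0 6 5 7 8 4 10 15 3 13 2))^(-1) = (0 10 4 8 7 5 6)(1 2 13 3 15)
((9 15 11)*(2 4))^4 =(9 15 11) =((2 4)(9 15 11))^4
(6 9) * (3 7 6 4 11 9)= (3 7 6)(4 11 9)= [0, 1, 2, 7, 11, 5, 3, 6, 8, 4, 10, 9]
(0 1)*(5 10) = (0 1)(5 10) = [1, 0, 2, 3, 4, 10, 6, 7, 8, 9, 5]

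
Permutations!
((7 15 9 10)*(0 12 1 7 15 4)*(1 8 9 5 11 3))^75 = ((0 12 8 9 10 15 5 11 3 1 7 4))^75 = (0 9 5 1)(3 4 8 15)(7 12 10 11)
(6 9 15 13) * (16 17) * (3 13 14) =(3 13 6 9 15 14)(16 17) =[0, 1, 2, 13, 4, 5, 9, 7, 8, 15, 10, 11, 12, 6, 3, 14, 17, 16]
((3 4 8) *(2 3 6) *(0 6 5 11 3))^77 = (0 2 6)(3 8 11 4 5)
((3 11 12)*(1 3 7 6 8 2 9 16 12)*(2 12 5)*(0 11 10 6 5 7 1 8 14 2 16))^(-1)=(0 9 2 14 6 10 3 1 12 8 11)(5 7 16)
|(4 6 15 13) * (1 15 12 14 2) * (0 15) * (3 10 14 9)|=12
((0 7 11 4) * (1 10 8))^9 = ((0 7 11 4)(1 10 8))^9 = (0 7 11 4)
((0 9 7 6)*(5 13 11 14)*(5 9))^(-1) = (0 6 7 9 14 11 13 5) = ((0 5 13 11 14 9 7 6))^(-1)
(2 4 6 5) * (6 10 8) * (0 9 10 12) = [9, 1, 4, 3, 12, 2, 5, 7, 6, 10, 8, 11, 0] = (0 9 10 8 6 5 2 4 12)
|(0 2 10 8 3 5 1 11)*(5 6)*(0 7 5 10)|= 4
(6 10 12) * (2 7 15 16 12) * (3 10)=(2 7 15 16 12 6 3 10)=[0, 1, 7, 10, 4, 5, 3, 15, 8, 9, 2, 11, 6, 13, 14, 16, 12]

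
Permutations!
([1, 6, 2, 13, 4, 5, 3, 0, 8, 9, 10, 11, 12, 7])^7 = (0 1 6 3 13 7)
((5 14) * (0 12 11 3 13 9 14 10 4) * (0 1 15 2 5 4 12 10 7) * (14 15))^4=(0 3 2 10 13 5 12 9 7 11 15)(1 14 4)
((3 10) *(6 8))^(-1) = (3 10)(6 8)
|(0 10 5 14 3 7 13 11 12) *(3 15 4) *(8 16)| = |(0 10 5 14 15 4 3 7 13 11 12)(8 16)| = 22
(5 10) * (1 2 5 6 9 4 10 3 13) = [0, 2, 5, 13, 10, 3, 9, 7, 8, 4, 6, 11, 12, 1] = (1 2 5 3 13)(4 10 6 9)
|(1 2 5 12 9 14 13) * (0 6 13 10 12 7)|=28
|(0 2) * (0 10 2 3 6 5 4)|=|(0 3 6 5 4)(2 10)|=10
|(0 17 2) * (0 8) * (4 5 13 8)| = |(0 17 2 4 5 13 8)| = 7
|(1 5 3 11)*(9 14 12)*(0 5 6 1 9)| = 14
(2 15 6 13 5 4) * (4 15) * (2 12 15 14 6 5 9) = (2 4 12 15 5 14 6 13 9) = [0, 1, 4, 3, 12, 14, 13, 7, 8, 2, 10, 11, 15, 9, 6, 5]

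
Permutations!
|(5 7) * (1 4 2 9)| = 4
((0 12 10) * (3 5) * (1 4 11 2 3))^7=(0 12 10)(1 4 11 2 3 5)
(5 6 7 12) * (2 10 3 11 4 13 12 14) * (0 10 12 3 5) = [10, 1, 12, 11, 13, 6, 7, 14, 8, 9, 5, 4, 0, 3, 2] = (0 10 5 6 7 14 2 12)(3 11 4 13)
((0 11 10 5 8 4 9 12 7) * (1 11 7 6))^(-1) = ((0 7)(1 11 10 5 8 4 9 12 6))^(-1) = (0 7)(1 6 12 9 4 8 5 10 11)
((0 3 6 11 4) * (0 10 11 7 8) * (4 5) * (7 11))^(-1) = ((0 3 6 11 5 4 10 7 8))^(-1) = (0 8 7 10 4 5 11 6 3)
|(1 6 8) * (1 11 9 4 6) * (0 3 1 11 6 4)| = |(0 3 1 11 9)(6 8)| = 10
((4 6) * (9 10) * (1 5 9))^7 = (1 10 9 5)(4 6)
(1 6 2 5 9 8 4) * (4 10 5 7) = [0, 6, 7, 3, 1, 9, 2, 4, 10, 8, 5] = (1 6 2 7 4)(5 9 8 10)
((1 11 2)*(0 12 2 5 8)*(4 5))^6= (0 5 11 2)(1 12 8 4)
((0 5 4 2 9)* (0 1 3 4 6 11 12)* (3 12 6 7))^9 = (12)(6 11)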